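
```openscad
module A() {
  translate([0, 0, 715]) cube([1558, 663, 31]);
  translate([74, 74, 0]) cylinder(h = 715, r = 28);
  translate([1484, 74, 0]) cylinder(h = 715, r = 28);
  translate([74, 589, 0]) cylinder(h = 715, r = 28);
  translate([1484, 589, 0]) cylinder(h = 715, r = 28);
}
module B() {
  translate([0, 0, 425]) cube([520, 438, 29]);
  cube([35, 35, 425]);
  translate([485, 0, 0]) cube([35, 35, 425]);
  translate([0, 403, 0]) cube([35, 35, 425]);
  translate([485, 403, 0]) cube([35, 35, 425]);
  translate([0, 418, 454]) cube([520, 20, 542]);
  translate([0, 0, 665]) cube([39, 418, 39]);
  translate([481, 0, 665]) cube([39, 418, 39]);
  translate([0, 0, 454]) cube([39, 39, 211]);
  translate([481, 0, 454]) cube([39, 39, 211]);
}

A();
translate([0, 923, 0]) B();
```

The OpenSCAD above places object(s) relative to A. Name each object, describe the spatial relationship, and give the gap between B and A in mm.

The chair's nearest face is 260 mm from the table's +y face.

A is a table. B is a chair. The chair is on the floor beside the table on its +y side. The gap between the chair and the table is 260 mm.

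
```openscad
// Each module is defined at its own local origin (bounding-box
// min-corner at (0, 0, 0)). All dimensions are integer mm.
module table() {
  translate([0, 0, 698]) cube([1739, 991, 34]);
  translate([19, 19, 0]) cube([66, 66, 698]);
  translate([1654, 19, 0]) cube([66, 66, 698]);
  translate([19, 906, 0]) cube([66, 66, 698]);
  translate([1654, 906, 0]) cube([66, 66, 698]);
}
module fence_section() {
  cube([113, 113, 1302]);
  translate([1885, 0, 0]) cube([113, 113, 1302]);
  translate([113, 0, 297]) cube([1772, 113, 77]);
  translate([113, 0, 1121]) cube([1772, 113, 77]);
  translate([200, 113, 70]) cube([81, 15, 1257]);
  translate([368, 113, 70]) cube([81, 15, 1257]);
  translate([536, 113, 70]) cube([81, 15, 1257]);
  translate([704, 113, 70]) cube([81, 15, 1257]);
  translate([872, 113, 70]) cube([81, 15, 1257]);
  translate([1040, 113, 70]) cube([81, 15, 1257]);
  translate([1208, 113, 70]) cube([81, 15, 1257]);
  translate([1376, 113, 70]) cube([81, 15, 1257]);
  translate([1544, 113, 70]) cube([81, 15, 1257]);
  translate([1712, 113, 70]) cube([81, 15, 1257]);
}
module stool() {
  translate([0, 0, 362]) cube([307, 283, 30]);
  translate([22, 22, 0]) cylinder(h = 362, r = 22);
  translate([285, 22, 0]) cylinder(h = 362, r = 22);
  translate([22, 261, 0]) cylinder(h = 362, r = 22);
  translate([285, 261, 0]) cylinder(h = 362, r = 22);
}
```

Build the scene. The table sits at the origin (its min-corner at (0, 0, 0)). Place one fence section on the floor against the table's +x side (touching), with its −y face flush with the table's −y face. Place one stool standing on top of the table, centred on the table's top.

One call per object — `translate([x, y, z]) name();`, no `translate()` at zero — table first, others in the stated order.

table();
translate([1739, 0, 0]) fence_section();
translate([716, 354, 732]) stool();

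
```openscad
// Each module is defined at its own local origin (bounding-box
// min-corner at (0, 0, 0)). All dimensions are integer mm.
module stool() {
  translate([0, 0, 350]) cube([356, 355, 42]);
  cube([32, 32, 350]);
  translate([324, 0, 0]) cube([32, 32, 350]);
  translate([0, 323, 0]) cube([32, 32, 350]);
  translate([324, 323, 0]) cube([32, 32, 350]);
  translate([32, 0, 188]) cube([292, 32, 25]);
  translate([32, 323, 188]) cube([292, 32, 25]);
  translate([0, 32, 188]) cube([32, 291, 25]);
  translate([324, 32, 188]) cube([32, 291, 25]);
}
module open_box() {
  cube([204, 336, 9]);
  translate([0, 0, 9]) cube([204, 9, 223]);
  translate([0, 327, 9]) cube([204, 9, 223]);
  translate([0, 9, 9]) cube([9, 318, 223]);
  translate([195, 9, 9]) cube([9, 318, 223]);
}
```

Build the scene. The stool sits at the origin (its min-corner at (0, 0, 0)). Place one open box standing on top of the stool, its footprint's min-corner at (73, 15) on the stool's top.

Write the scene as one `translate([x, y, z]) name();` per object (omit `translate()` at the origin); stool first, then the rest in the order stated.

stool();
translate([73, 15, 392]) open_box();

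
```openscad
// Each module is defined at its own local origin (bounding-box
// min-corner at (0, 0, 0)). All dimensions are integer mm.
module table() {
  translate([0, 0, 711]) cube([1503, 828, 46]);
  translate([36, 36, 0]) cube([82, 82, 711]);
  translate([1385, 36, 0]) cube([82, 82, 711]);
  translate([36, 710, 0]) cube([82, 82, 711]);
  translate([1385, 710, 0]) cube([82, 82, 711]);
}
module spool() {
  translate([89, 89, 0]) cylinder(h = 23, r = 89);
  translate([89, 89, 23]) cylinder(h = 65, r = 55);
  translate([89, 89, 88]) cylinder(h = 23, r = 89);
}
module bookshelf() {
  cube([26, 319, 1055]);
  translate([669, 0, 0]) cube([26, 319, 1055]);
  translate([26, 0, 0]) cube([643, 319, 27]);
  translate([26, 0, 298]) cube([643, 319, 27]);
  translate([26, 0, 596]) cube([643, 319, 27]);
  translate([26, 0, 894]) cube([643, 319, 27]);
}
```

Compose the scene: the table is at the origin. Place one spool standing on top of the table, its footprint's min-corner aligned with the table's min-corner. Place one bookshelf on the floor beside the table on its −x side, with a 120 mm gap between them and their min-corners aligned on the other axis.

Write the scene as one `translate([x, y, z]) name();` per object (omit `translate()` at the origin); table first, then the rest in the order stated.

table();
translate([0, 0, 757]) spool();
translate([-815, 0, 0]) bookshelf();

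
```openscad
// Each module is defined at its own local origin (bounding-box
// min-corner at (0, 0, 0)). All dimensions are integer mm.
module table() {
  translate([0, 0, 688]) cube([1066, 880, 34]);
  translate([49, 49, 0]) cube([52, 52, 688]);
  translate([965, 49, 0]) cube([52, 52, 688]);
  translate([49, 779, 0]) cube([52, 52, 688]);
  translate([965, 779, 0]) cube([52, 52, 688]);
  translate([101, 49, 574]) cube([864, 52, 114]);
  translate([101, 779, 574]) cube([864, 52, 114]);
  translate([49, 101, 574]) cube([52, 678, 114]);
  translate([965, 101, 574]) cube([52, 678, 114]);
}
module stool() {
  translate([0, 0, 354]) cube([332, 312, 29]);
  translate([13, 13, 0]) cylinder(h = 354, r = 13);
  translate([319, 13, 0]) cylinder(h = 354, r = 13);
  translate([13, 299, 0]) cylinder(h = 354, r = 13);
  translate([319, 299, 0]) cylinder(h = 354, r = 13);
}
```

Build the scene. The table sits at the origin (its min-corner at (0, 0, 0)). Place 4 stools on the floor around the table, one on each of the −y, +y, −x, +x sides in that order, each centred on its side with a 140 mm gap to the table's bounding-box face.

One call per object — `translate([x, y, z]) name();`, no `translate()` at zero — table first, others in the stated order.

table();
translate([367, -452, 0]) stool();
translate([367, 1020, 0]) stool();
translate([-472, 284, 0]) stool();
translate([1206, 284, 0]) stool();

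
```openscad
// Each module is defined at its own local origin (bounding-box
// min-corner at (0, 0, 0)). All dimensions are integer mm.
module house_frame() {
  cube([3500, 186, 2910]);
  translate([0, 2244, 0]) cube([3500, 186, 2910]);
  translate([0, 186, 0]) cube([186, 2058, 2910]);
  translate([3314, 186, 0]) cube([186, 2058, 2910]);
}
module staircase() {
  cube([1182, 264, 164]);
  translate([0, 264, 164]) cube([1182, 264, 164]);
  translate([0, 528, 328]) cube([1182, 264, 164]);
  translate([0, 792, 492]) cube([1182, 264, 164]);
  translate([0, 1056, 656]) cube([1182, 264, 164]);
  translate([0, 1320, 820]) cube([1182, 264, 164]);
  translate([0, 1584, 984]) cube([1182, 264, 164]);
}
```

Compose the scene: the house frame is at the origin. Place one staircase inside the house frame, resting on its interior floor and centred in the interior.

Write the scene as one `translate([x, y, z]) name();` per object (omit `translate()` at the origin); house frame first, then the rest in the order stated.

house_frame();
translate([1159, 291, 0]) staircase();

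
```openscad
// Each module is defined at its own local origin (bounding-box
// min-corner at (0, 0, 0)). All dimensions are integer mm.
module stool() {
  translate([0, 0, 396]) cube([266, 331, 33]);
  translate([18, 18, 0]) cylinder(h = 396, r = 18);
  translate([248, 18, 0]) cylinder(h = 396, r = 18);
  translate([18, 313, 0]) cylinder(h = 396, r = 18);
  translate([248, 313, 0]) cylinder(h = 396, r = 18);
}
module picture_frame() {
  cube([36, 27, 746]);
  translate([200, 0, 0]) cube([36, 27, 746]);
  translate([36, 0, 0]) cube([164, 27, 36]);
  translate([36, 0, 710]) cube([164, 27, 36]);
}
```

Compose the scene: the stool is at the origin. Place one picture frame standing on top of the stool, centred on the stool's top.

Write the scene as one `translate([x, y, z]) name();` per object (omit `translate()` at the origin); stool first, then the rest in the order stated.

stool();
translate([15, 152, 429]) picture_frame();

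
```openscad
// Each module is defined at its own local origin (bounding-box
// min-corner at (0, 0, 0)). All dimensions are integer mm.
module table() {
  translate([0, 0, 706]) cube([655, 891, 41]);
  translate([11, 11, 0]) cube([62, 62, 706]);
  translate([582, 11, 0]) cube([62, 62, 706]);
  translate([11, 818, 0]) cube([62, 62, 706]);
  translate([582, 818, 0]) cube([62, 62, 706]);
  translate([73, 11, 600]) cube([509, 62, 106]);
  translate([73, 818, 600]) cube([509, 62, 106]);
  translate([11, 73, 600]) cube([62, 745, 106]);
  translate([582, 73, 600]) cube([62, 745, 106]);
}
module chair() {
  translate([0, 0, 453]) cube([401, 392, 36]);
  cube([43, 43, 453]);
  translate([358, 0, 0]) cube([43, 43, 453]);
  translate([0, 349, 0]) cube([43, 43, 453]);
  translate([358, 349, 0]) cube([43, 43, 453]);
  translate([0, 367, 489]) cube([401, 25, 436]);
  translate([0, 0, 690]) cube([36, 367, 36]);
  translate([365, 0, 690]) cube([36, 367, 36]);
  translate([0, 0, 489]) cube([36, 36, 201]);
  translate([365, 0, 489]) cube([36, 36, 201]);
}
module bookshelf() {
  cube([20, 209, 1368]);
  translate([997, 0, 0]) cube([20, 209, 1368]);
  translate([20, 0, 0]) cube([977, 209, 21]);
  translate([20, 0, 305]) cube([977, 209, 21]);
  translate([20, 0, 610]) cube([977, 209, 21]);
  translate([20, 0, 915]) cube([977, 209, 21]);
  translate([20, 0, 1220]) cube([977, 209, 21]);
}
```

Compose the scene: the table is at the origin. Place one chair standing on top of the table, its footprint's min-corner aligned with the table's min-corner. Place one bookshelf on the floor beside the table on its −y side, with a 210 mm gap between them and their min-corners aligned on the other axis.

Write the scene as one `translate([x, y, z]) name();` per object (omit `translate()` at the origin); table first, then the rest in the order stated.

table();
translate([0, 0, 747]) chair();
translate([0, -419, 0]) bookshelf();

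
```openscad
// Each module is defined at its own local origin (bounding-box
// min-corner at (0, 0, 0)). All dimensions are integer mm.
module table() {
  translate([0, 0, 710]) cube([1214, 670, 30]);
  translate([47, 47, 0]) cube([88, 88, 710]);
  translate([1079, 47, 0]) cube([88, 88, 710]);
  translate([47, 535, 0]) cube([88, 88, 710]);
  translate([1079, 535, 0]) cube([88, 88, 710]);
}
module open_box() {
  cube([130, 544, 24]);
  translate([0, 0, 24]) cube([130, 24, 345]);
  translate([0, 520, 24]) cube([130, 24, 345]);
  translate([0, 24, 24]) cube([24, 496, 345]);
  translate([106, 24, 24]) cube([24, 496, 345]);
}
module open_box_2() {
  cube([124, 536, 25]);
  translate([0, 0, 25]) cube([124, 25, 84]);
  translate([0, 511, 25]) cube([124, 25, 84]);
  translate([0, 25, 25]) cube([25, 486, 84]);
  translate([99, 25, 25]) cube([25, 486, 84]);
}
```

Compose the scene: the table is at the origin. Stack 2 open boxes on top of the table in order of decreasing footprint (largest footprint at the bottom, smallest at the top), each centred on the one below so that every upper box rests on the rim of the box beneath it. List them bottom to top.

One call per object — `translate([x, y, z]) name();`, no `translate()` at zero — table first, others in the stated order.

table();
translate([542, 63, 740]) open_box();
translate([545, 67, 1109]) open_box_2();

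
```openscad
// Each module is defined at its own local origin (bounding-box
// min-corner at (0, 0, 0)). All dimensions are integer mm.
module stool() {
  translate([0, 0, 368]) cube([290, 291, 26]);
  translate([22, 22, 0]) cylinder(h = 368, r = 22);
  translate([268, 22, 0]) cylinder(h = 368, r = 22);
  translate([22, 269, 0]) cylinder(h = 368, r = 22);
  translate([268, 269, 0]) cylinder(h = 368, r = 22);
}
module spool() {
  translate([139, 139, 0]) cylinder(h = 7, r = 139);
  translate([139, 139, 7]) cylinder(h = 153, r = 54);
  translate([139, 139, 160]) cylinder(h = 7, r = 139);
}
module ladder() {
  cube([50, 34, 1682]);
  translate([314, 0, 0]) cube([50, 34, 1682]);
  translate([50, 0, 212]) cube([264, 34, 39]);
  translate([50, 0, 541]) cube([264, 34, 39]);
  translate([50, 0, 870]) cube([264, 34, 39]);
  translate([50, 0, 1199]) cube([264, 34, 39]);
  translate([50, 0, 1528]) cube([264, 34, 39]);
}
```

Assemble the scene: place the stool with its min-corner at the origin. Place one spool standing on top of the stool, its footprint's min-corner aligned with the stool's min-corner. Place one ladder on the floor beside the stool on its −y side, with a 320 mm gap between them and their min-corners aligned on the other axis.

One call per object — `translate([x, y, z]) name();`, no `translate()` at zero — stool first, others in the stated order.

stool();
translate([0, 0, 394]) spool();
translate([0, -354, 0]) ladder();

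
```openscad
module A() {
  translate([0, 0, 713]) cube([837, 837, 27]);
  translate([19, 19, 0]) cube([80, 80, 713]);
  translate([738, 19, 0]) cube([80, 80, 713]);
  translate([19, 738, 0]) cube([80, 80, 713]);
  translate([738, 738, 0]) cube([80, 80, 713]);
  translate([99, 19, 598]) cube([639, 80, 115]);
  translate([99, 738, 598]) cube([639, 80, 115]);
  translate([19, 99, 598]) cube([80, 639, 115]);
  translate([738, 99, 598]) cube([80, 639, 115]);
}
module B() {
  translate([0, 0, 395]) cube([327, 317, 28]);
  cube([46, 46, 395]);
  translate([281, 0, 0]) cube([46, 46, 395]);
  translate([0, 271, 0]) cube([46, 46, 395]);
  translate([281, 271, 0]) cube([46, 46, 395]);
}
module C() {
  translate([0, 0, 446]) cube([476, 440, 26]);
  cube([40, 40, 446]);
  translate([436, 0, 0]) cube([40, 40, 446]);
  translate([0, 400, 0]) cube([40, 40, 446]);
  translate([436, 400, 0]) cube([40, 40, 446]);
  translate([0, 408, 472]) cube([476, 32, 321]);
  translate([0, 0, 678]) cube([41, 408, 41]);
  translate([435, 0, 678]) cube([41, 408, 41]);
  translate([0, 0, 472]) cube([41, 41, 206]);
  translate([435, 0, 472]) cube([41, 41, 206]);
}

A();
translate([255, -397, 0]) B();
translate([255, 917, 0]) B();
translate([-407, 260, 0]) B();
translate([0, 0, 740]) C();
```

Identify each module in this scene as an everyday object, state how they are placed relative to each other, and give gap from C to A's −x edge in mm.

The chair's min-x is at 0; the table's min-x is 0; gap = 0 mm.

A is a table. B is a stool. C is a chair. Three stools sit around the table at the −y, +y, −x sides. The chair is on top of the table. The gap from the chair to the table's −x edge is 0 mm.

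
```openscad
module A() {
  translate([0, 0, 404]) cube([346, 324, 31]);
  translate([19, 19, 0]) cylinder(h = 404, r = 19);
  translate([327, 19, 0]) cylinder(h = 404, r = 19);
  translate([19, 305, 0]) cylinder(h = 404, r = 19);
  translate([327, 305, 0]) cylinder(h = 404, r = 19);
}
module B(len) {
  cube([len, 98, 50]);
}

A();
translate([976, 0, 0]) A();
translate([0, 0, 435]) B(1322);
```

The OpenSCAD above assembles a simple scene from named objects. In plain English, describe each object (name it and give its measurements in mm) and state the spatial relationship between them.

A is a four-legged stool. The seat is a 346×324×31 mm slab whose top surface is at z = 435 mm; four round legs, each 38 mm in diameter, run from the floor (z = 0) to the underside of the seat, each leg's axis is inset half a diameter from the nearest pair of seat edges (so the leg's bounding box is flush with the corner).

B is a rectangular beam 1322 mm long (x), 98 mm deep (y), 50 mm thick (z).

The beam spans the tops of two stools placed 630 mm apart, resting at z = 435 mm.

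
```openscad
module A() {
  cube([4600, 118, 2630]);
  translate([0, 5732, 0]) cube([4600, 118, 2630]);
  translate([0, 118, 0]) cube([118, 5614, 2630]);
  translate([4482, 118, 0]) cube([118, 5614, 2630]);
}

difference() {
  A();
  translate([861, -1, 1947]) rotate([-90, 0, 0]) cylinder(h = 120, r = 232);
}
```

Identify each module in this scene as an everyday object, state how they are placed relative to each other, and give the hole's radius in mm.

A is a house frame. The house frame has a circular hole through its front wall. The hole's radius is 232 mm.

The subtracted cylinder has r = 232 mm.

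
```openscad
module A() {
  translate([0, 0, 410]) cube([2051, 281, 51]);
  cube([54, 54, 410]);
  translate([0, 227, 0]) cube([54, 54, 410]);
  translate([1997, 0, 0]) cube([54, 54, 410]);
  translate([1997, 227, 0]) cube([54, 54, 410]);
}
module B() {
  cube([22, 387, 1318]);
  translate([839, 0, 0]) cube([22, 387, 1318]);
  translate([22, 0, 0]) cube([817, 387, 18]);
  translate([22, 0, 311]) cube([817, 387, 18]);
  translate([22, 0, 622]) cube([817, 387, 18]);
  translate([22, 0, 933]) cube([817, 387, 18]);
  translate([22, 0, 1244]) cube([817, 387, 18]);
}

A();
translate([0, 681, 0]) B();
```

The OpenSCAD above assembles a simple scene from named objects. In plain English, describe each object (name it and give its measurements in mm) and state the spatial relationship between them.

A is a bench: a 2051×281 mm seat slab, 51 mm thick, top at z = 461 mm, on four 54×54 mm square legs flush with the seat corners and standing on z = 0.

B is a bookshelf 861 mm wide overall, 387 mm deep and 1318 mm tall. The two sides are 22 mm thick vertical panels. 5 horizontal shelves of 18 mm thickness span between the inner faces of the sides; the lowest shelf sits on the floor and shelves are stacked with a clear vertical gap of 293 mm between each pair.

The bookshelf is on the floor beside the bench on its +y side.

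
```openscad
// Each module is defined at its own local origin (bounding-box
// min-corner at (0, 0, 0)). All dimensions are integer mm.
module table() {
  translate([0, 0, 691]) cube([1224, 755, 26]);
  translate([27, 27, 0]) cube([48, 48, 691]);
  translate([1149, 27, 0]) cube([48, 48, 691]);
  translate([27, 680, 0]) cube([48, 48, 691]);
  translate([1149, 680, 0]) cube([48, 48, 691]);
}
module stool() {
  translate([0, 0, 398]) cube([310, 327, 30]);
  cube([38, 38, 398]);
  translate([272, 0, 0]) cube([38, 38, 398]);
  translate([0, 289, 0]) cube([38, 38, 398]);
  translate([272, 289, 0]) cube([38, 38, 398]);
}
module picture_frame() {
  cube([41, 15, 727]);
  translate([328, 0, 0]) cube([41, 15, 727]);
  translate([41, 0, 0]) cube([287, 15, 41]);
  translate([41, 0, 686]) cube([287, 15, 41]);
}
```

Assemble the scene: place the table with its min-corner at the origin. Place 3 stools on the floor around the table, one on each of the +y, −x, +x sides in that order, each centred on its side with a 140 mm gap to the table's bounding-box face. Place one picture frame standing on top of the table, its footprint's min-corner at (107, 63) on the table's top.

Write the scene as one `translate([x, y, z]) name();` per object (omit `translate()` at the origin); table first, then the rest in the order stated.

table();
translate([457, 895, 0]) stool();
translate([-450, 214, 0]) stool();
translate([1364, 214, 0]) stool();
translate([107, 63, 717]) picture_frame();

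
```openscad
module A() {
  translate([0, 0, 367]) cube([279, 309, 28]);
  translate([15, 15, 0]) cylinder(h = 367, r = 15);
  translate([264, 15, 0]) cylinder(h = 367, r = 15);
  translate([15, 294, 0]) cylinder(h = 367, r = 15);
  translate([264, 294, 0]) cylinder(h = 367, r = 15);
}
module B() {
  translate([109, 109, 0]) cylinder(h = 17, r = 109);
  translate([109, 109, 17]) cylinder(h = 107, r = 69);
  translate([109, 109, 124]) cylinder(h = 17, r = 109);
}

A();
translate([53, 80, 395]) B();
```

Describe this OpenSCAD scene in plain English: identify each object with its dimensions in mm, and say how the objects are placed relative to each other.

A is a four-legged stool. The seat is a 279×309×28 mm slab whose top surface is at z = 395 mm; four round legs, each 30 mm in diameter, run from the floor (z = 0) to the underside of the seat, each leg's axis is inset half a diameter from the nearest pair of seat edges (so the leg's bounding box is flush with the corner).

B is a spool: two coaxial disc flanges of radius 109 mm and thickness 17 mm, joined by a core cylinder of radius 69 mm and height 107 mm. The lower flange rests on z = 0 and the three cylinders share a vertical axis.

The spool is on top of the stool.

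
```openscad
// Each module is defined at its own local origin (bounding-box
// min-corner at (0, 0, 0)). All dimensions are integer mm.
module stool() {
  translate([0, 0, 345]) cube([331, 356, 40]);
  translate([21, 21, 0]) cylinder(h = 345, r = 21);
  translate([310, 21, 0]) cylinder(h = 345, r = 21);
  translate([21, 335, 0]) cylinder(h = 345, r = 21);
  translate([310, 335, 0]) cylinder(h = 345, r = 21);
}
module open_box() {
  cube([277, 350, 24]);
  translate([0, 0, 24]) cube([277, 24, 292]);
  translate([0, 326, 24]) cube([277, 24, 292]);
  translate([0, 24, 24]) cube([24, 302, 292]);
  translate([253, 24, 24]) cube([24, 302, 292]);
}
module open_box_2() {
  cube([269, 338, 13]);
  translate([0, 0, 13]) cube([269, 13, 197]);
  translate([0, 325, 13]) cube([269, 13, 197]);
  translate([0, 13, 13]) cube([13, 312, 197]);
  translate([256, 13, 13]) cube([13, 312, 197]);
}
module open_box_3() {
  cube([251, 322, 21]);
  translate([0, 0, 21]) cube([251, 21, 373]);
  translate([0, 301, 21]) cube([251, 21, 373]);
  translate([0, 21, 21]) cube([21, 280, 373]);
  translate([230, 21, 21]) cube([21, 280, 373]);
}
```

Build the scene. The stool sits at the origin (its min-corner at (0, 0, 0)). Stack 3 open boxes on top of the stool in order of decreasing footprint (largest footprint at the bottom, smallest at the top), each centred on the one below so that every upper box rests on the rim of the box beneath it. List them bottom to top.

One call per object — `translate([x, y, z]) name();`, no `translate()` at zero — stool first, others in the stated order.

stool();
translate([27, 3, 385]) open_box();
translate([31, 9, 701]) open_box_2();
translate([40, 17, 911]) open_box_3();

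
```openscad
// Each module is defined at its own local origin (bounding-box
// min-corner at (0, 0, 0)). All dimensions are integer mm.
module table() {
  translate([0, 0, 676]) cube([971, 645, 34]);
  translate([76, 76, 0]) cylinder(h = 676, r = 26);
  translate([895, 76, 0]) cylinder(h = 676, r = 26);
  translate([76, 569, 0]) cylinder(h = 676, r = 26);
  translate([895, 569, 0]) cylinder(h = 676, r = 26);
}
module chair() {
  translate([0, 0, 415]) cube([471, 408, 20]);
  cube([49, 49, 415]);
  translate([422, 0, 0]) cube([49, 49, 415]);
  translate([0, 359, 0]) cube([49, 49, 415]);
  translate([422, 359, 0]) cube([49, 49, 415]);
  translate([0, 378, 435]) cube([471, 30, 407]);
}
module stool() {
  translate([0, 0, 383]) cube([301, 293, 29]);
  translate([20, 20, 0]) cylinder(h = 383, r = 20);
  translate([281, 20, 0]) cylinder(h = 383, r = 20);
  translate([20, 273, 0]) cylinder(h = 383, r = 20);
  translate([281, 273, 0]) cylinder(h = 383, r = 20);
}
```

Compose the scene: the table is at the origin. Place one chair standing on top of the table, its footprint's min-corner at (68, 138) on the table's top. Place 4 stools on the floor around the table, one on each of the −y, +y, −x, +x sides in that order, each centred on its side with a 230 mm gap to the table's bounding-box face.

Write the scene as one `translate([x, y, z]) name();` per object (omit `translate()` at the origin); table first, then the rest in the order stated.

table();
translate([68, 138, 710]) chair();
translate([335, -523, 0]) stool();
translate([335, 875, 0]) stool();
translate([-531, 176, 0]) stool();
translate([1201, 176, 0]) stool();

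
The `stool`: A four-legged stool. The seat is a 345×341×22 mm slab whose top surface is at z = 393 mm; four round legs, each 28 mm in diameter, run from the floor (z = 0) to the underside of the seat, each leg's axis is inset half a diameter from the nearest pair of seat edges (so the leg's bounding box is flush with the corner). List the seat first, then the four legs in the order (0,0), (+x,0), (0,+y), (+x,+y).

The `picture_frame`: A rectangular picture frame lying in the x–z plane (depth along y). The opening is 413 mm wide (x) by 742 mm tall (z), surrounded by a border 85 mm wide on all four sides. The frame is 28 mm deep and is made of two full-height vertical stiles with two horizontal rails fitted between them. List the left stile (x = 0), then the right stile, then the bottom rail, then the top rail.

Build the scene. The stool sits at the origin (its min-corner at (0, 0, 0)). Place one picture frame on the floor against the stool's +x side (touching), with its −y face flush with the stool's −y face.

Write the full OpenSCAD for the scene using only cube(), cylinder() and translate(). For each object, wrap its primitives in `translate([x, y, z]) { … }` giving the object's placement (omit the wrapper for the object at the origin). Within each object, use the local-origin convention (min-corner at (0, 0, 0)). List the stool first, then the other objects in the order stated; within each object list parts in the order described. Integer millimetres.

translate([0, 0, 371]) cube([345, 341, 22]);
translate([14, 14, 0]) cylinder(h = 371, r = 14);
translate([331, 14, 0]) cylinder(h = 371, r = 14);
translate([14, 327, 0]) cylinder(h = 371, r = 14);
translate([331, 327, 0]) cylinder(h = 371, r = 14);
translate([345, 0, 0]) {
  cube([85, 28, 912]);
  translate([498, 0, 0]) cube([85, 28, 912]);
  translate([85, 0, 0]) cube([413, 28, 85]);
  translate([85, 0, 827]) cube([413, 28, 85]);
}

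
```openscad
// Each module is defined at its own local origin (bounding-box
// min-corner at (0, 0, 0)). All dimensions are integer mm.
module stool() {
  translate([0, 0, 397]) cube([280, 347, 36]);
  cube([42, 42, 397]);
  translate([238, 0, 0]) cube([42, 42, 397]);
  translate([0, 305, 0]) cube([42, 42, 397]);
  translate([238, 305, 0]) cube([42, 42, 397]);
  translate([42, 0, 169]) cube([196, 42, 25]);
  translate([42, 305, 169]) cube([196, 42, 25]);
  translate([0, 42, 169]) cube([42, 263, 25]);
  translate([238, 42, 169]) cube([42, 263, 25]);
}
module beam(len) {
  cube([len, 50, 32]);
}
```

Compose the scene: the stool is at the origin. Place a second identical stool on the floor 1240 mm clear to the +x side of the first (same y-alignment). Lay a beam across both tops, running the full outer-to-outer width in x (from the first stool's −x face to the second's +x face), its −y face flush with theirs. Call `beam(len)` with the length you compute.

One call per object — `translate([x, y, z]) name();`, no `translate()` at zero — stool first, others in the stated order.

stool();
translate([1520, 0, 0]) stool();
translate([0, 0, 433]) beam(1800);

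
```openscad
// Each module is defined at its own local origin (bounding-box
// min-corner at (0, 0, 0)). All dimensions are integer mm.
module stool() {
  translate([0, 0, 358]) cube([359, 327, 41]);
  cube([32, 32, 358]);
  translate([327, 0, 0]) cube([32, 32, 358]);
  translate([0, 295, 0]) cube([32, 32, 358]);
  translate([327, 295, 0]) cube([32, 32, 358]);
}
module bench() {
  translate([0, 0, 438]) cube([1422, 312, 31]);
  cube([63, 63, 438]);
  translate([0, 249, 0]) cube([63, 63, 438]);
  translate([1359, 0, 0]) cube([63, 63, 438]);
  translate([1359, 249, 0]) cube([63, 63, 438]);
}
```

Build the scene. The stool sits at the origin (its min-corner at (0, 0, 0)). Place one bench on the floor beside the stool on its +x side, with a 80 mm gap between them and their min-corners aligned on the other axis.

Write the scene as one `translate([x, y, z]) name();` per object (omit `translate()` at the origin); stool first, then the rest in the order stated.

stool();
translate([439, 0, 0]) bench();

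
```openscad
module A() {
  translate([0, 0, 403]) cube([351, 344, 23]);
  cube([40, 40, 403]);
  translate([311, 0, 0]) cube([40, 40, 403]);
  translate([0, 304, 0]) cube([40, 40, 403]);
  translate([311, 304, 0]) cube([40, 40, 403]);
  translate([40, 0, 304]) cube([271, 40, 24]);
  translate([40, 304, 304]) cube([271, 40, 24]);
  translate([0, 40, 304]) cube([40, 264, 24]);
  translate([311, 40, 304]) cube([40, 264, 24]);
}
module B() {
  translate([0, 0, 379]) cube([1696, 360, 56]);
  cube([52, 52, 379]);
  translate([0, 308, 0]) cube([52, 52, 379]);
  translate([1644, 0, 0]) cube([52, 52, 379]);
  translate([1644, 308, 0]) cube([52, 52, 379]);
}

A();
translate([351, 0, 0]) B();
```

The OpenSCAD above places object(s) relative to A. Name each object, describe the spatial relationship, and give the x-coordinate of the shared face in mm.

The stool's +x face and the bench's −x face are both at x = 351 mm.

A is a stool. B is a bench. The bench is against the stool's +x side, with their −y faces flush. The x-coordinate of the shared face is 351 mm.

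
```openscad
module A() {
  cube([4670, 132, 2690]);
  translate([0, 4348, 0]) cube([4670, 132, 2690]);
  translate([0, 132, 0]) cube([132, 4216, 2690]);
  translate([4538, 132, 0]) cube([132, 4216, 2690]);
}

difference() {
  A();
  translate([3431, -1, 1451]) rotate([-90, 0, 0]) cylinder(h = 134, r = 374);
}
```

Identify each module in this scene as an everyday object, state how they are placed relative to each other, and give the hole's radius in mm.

A is a house frame. The house frame has a circular hole through its front wall. The hole's radius is 374 mm.

The subtracted cylinder has r = 374 mm.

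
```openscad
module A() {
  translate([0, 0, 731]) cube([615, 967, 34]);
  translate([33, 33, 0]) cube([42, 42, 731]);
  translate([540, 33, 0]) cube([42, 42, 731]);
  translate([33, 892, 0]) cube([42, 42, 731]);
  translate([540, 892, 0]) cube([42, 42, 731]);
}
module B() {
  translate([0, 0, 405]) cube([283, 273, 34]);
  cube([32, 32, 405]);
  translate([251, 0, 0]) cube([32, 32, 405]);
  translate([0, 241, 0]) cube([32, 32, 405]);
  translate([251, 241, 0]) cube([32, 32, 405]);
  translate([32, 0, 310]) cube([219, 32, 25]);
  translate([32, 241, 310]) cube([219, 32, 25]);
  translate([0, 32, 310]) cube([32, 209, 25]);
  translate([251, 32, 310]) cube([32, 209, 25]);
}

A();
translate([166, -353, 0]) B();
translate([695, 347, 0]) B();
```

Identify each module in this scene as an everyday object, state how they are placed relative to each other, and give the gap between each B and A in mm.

A is a table. B is a stool. Two stools sit around the table at the −y, +x sides. The gap between each stool and the table is 80 mm.

Each stool's nearest face is 80 mm from the table's bounding box.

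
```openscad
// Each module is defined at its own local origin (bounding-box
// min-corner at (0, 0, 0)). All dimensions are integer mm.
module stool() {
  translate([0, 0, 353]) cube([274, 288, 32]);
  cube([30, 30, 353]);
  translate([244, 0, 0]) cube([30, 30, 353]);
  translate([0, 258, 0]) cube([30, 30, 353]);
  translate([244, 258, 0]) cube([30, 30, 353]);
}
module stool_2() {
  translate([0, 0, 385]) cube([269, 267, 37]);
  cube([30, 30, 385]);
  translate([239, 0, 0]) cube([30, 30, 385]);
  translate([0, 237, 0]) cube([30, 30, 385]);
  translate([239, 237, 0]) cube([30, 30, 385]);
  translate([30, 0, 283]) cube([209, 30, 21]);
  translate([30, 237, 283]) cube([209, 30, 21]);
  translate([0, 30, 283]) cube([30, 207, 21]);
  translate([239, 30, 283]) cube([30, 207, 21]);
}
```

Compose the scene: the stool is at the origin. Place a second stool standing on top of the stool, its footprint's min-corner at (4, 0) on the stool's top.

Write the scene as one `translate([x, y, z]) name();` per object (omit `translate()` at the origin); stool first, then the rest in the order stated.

stool();
translate([4, 0, 385]) stool_2();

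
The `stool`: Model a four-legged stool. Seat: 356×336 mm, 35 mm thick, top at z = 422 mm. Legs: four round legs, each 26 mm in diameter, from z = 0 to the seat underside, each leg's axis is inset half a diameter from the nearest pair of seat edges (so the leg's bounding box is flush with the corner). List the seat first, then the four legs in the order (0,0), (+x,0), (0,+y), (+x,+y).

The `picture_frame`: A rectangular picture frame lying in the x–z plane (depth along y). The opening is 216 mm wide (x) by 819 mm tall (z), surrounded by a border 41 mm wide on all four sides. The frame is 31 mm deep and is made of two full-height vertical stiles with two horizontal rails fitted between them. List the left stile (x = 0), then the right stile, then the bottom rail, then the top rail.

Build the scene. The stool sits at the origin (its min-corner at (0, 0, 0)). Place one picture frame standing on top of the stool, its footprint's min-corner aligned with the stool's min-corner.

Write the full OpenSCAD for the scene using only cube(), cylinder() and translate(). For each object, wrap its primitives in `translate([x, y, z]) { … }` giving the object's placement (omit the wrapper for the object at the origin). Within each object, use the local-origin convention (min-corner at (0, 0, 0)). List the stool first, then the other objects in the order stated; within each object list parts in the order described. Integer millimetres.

translate([0, 0, 387]) cube([356, 336, 35]);
translate([13, 13, 0]) cylinder(h = 387, r = 13);
translate([343, 13, 0]) cylinder(h = 387, r = 13);
translate([13, 323, 0]) cylinder(h = 387, r = 13);
translate([343, 323, 0]) cylinder(h = 387, r = 13);
translate([0, 0, 422]) {
  cube([41, 31, 901]);
  translate([257, 0, 0]) cube([41, 31, 901]);
  translate([41, 0, 0]) cube([216, 31, 41]);
  translate([41, 0, 860]) cube([216, 31, 41]);
}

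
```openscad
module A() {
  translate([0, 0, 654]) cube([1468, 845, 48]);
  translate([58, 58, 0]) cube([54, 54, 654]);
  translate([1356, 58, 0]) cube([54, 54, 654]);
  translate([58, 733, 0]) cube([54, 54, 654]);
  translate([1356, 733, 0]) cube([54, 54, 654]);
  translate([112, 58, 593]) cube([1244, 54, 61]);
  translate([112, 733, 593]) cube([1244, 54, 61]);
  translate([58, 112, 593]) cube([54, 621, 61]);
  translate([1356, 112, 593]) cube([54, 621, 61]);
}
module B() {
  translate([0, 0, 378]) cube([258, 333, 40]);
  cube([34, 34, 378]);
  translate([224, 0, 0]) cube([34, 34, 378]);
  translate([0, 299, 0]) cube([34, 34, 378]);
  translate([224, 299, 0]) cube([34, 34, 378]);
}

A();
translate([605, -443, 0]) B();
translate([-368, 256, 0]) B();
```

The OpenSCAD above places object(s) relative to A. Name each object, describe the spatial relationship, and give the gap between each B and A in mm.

Each stool's nearest face is 110 mm from the table's bounding box.

A is a table. B is a stool. Two stools sit around the table at the −y, −x sides. The gap between each stool and the table is 110 mm.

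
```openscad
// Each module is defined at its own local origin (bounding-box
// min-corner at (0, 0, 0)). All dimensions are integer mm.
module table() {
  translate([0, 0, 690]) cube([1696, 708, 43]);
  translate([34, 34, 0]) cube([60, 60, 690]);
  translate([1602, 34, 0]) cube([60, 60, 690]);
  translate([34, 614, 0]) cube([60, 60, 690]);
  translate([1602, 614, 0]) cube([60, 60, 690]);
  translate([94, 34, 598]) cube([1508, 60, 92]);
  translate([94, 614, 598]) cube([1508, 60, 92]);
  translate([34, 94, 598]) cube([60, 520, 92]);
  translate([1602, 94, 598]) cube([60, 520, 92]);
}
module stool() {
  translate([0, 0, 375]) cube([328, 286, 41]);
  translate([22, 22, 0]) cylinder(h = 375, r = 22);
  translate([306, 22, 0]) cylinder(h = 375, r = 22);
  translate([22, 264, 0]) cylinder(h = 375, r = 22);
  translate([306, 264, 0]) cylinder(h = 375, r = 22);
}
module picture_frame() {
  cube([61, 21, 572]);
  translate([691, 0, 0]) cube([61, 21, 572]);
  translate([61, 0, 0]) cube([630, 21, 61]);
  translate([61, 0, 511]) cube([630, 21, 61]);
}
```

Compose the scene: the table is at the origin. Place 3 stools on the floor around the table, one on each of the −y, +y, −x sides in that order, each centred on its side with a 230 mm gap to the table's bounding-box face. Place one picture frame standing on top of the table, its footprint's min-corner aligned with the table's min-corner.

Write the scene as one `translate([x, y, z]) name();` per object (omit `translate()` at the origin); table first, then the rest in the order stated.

table();
translate([684, -516, 0]) stool();
translate([684, 938, 0]) stool();
translate([-558, 211, 0]) stool();
translate([0, 0, 733]) picture_frame();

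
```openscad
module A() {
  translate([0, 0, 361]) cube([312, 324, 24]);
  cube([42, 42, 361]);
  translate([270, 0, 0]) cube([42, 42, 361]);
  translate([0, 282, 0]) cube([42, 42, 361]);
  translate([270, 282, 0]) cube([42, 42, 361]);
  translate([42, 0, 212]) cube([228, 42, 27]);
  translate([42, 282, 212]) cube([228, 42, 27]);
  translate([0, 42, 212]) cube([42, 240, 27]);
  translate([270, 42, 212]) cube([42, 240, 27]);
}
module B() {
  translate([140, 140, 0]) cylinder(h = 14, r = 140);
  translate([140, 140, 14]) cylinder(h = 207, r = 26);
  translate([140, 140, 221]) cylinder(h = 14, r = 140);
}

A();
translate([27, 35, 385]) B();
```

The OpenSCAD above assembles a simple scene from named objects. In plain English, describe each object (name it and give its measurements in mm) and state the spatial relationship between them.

A is a simple wooden stool: a rectangular seat 312 mm (x) by 324 mm (y), 24 mm thick, top face at z = 385 mm, on four square legs, each 42×42 mm in cross-section. The legs rest on z = 0, each flush with a corner of the seat. Four stretchers, 42 mm wide and 27 mm tall, connect adjacent legs with their undersides at z = 212 mm, each running between the inner faces of the legs it joins and aligned with the legs' outer faces on the other axis.

B is a spool: two coaxial disc flanges of radius 140 mm and thickness 14 mm, joined by a core cylinder of radius 26 mm and height 207 mm. The lower flange rests on z = 0 and the three cylinders share a vertical axis.

The spool is on top of the stool.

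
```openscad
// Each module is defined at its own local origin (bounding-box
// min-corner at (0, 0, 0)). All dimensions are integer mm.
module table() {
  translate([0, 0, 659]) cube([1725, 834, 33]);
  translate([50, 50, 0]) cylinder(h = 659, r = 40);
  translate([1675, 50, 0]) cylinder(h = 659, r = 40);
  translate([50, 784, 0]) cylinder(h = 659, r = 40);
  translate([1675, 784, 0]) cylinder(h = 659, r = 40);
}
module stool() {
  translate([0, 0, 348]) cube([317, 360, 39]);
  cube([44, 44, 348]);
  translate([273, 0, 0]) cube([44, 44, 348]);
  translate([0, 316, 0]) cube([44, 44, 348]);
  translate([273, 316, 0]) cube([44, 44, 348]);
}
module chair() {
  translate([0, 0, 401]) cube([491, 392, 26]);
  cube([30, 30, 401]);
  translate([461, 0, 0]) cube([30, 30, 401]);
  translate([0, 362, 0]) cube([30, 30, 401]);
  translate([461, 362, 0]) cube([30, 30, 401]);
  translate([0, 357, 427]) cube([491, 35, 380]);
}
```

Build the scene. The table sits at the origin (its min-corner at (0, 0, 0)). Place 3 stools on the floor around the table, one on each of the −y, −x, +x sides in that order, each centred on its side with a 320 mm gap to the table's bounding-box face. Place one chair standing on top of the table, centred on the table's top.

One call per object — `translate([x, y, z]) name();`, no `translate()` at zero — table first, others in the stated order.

table();
translate([704, -680, 0]) stool();
translate([-637, 237, 0]) stool();
translate([2045, 237, 0]) stool();
translate([617, 221, 692]) chair();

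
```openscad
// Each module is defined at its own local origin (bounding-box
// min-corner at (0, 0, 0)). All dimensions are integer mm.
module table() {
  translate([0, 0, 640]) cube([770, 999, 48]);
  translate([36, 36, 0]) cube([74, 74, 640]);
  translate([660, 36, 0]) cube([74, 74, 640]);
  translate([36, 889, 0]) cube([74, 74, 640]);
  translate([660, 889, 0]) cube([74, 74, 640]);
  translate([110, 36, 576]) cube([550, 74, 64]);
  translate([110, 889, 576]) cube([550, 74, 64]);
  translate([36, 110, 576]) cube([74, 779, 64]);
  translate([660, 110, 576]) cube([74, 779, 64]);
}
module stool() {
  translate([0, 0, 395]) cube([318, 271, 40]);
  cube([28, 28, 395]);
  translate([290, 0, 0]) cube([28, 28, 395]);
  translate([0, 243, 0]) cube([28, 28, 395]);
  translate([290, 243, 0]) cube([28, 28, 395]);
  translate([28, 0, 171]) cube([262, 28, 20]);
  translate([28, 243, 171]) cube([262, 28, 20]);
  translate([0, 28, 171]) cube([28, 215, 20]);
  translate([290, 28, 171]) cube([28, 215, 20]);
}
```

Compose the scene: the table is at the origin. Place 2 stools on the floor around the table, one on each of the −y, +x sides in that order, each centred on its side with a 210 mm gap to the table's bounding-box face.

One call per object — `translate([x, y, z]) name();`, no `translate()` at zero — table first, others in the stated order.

table();
translate([226, -481, 0]) stool();
translate([980, 364, 0]) stool();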